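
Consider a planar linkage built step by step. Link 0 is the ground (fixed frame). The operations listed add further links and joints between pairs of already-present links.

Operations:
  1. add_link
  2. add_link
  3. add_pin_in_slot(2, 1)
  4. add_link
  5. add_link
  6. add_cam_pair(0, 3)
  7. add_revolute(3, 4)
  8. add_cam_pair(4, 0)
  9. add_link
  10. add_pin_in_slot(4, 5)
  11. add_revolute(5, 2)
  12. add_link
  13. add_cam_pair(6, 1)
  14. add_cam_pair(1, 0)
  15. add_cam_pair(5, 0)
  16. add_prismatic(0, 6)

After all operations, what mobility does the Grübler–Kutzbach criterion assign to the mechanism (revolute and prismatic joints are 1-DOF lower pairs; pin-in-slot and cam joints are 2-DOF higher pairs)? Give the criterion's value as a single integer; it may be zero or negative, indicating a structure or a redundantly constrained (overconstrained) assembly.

link 0 = ground. State L|J1|J2 = 1|0|0
+link1  2|0|0
+link2  3|0|0
PS(2,1) f=2→J2  3|0|1
+link3  4|0|1
+link4  5|0|1
C(0,3) f=2→J2  5|0|2
R(3,4) f=1→J1  5|1|2
C(4,0) f=2→J2  5|1|3
+link5  6|1|3
PS(4,5) f=2→J2  6|1|4
R(5,2) f=1→J1  6|2|4
+link6  7|2|4
C(6,1) f=2→J2  7|2|5
C(1,0) f=2→J2  7|2|6
C(5,0) f=2→J2  7|2|7
P(0,6) f=1→J1  7|3|7
M = 3(7−1)−2·3−7 = 18−6−7 = 5

M = 5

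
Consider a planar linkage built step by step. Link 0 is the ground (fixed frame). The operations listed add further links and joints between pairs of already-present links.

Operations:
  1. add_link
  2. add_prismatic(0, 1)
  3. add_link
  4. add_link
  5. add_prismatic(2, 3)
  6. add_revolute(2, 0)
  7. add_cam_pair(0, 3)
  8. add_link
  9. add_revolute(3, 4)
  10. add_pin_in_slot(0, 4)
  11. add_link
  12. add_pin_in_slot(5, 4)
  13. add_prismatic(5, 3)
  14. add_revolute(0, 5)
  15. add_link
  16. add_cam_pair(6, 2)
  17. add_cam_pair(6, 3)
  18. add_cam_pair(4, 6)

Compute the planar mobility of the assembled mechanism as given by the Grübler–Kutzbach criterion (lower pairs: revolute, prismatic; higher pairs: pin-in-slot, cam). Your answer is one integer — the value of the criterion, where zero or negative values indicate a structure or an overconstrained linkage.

L=1 J1=0 J2=0
add link → L=2 J1=0 J2=0
P@0,1 dof=1 J1 → L=2 J1=1 J2=0
add link → L=3 J1=1 J2=0
add link → L=4 J1=1 J2=0
P@2,3 dof=1 J1 → L=4 J1=2 J2=0
R@2,0 dof=1 J1 → L=4 J1=3 J2=0
C@0,3 dof=2 J2 → L=4 J1=3 J2=1
add link → L=5 J1=3 J2=1
R@3,4 dof=1 J1 → L=5 J1=4 J2=1
PS@0,4 dof=2 J2 → L=5 J1=4 J2=2
add link → L=6 J1=4 J2=2
PS@5,4 dof=2 J2 → L=6 J1=4 J2=3
P@5,3 dof=1 J1 → L=6 J1=5 J2=3
R@0,5 dof=1 J1 → L=6 J1=6 J2=3
add link → L=7 J1=6 J2=3
C@6,2 dof=2 J2 → L=7 J1=6 J2=4
C@6,3 dof=2 J2 → L=7 J1=6 J2=5
C@4,6 dof=2 J2 → L=7 J1=6 J2=6
M=3(L−1)−2J1−J2=3·6−2·6−6=0

M = 0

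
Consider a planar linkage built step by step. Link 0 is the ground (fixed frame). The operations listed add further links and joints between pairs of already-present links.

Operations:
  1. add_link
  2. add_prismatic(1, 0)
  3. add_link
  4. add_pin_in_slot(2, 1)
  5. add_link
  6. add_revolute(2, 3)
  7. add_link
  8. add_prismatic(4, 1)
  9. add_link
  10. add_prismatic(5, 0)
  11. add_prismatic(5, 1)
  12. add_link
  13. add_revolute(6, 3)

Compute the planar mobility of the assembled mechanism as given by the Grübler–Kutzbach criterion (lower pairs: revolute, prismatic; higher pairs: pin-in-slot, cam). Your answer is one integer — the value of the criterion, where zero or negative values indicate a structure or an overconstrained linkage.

link 0 = ground. State L|J1|J2 = 1|0|0
+link1  2|0|0
P(1,0) f=1→J1  2|1|0
+link2  3|1|0
PS(2,1) f=2→J2  3|1|1
+link3  4|1|1
R(2,3) f=1→J1  4|2|1
+link4  5|2|1
P(4,1) f=1→J1  5|3|1
+link5  6|3|1
P(5,0) f=1→J1  6|4|1
P(5,1) f=1→J1  6|5|1
+link6  7|5|1
R(6,3) f=1→J1  7|6|1
M = 3(7−1)−2·6−1 = 18−12−1 = 5

M = 5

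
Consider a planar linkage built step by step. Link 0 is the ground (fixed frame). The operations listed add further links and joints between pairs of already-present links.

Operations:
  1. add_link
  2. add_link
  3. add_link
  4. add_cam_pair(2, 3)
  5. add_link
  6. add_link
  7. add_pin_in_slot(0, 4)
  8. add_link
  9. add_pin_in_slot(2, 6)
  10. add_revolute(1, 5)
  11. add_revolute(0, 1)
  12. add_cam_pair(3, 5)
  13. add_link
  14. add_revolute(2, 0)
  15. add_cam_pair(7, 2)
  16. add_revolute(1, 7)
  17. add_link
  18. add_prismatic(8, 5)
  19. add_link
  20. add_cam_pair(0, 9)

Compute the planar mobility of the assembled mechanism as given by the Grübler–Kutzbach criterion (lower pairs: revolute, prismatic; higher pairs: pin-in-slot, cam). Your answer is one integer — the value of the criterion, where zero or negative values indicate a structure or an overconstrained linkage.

M = 11

link 0 = ground. State L|J1|J2 = 1|0|0
+link1  2|0|0
+link2  3|0|0
+link3  4|0|0
C(2,3) f=2→J2  4|0|1
+link4  5|0|1
+link5  6|0|1
PS(0,4) f=2→J2  6|0|2
+link6  7|0|2
PS(2,6) f=2→J2  7|0|3
R(1,5) f=1→J1  7|1|3
R(0,1) f=1→J1  7|2|3
C(3,5) f=2→J2  7|2|4
+link7  8|2|4
R(2,0) f=1→J1  8|3|4
C(7,2) f=2→J2  8|3|5
R(1,7) f=1→J1  8|4|5
+link8  9|4|5
P(8,5) f=1→J1  9|5|5
+link9  10|5|5
C(0,9) f=2→J2  10|5|6
M = 3(10−1)−2·5−6 = 27−10−6 = 11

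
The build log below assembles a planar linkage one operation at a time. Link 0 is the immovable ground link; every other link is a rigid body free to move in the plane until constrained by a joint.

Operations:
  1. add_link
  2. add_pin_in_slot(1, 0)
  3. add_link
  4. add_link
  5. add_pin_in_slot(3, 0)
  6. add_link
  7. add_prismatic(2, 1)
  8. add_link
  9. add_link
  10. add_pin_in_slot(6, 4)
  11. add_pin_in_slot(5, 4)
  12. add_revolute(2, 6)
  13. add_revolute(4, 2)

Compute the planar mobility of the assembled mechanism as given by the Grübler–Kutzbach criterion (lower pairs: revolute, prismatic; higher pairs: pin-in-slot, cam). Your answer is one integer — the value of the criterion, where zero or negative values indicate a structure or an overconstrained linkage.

(L,J1,J2)=(1,0,0); link0 fixed
link1: (2,0,0)
PS 1-0 [J2]: (2,0,1)
link2: (3,0,1)
link3: (4,0,1)
PS 3-0 [J2]: (4,0,2)
link4: (5,0,2)
P 2-1 [J1]: (5,1,2)
link5: (6,1,2)
link6: (7,1,2)
PS 6-4 [J2]: (7,1,3)
PS 5-4 [J2]: (7,1,4)
R 2-6 [J1]: (7,2,4)
R 4-2 [J1]: (7,3,4)
Grübler: 3·6 − 2·3 − 4 = 8

M = 8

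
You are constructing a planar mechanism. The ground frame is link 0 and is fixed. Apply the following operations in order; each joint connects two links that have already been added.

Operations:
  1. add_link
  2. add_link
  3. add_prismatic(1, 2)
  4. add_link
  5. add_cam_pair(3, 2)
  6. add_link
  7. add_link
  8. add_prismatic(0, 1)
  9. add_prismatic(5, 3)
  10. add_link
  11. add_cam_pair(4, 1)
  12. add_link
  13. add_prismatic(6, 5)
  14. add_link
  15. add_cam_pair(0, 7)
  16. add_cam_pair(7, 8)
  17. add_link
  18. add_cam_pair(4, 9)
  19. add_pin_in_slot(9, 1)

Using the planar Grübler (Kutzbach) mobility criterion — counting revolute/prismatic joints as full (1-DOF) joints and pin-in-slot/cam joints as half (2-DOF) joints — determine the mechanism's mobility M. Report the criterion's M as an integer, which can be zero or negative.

M = 13

link 0 = ground. State L|J1|J2 = 1|0|0
+link1  2|0|0
+link2  3|0|0
P(1,2) f=1→J1  3|1|0
+link3  4|1|0
C(3,2) f=2→J2  4|1|1
+link4  5|1|1
+link5  6|1|1
P(0,1) f=1→J1  6|2|1
P(5,3) f=1→J1  6|3|1
+link6  7|3|1
C(4,1) f=2→J2  7|3|2
+link7  8|3|2
P(6,5) f=1→J1  8|4|2
+link8  9|4|2
C(0,7) f=2→J2  9|4|3
C(7,8) f=2→J2  9|4|4
+link9  10|4|4
C(4,9) f=2→J2  10|4|5
PS(9,1) f=2→J2  10|4|6
M = 3(10−1)−2·4−6 = 27−8−6 = 13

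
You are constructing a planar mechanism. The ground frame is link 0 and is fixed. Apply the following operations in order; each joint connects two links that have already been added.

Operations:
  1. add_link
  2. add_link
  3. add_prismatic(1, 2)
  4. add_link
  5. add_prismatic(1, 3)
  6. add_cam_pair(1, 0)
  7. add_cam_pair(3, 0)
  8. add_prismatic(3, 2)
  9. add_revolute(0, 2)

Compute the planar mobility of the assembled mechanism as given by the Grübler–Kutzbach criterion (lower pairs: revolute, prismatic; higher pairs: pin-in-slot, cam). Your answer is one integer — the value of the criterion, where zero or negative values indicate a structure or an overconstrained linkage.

M = -1

link 0 = ground. State L|J1|J2 = 1|0|0
+link1  2|0|0
+link2  3|0|0
P(1,2) f=1→J1  3|1|0
+link3  4|1|0
P(1,3) f=1→J1  4|2|0
C(1,0) f=2→J2  4|2|1
C(3,0) f=2→J2  4|2|2
P(3,2) f=1→J1  4|3|2
R(0,2) f=1→J1  4|4|2
M = 3(4−1)−2·4−2 = 9−8−2 = -1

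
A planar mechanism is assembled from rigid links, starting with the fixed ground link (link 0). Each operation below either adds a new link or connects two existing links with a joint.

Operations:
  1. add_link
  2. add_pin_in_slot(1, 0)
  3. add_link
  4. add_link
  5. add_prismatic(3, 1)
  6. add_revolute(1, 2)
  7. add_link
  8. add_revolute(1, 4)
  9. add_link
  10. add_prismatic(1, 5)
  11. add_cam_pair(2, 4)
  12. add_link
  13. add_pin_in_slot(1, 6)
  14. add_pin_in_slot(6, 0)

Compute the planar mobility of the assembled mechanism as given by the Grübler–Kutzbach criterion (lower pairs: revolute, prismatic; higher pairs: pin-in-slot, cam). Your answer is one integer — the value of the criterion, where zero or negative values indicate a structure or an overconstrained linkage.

M = 6

(L,J1,J2)=(1,0,0); link0 fixed
link1: (2,0,0)
PS 1-0 [J2]: (2,0,1)
link2: (3,0,1)
link3: (4,0,1)
P 3-1 [J1]: (4,1,1)
R 1-2 [J1]: (4,2,1)
link4: (5,2,1)
R 1-4 [J1]: (5,3,1)
link5: (6,3,1)
P 1-5 [J1]: (6,4,1)
C 2-4 [J2]: (6,4,2)
link6: (7,4,2)
PS 1-6 [J2]: (7,4,3)
PS 6-0 [J2]: (7,4,4)
Grübler: 3·6 − 2·4 − 4 = 6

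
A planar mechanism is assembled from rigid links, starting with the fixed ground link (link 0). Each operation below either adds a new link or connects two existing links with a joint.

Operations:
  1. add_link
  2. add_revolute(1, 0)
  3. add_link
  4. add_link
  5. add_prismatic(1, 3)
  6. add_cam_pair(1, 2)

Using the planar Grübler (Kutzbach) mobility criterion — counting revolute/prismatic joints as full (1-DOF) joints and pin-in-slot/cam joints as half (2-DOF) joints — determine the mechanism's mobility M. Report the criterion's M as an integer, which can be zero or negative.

ground; <1,0,0>
#1 <2,0,0>
R:1↔0 J1 <2,1,0>
#2 <3,1,0>
#3 <4,1,0>
P:1↔3 J1 <4,2,0>
C:1↔2 J2 <4,2,1>
3×3 − 2×2 − 1×1 = 4

M = 4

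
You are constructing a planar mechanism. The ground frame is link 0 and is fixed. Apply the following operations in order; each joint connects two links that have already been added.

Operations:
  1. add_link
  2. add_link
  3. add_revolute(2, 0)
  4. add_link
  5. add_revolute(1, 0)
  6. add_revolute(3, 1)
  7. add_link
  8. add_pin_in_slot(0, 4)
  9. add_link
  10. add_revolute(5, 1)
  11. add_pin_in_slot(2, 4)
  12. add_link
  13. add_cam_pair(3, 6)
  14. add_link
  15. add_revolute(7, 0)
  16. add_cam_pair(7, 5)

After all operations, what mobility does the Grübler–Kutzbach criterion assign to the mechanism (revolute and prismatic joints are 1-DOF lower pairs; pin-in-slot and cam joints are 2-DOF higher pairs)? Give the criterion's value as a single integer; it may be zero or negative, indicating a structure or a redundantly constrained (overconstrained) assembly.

M = 7

[1;0;0] (link 0 is ground)
L+ [2;0;0]
L+ [3;0;0]
R(2,0)∈J1 [3;1;0]
L+ [4;1;0]
R(1,0)∈J1 [4;2;0]
R(3,1)∈J1 [4;3;0]
L+ [5;3;0]
PS(0,4)∈J2 [5;3;1]
L+ [6;3;1]
R(5,1)∈J1 [6;4;1]
PS(2,4)∈J2 [6;4;2]
L+ [7;4;2]
C(3,6)∈J2 [7;4;3]
L+ [8;4;3]
R(7,0)∈J1 [8;5;3]
C(7,5)∈J2 [8;5;4]
mobility = 21 − 10 − 4 = 7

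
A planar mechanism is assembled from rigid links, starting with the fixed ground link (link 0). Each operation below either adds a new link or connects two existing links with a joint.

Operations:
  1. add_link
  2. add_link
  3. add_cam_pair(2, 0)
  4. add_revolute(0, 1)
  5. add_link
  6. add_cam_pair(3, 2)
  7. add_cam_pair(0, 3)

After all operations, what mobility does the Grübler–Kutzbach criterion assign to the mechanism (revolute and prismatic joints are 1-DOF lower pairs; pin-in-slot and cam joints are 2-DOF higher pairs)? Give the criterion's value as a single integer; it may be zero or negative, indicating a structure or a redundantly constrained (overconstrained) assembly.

M = 4

link 0 = ground. State L|J1|J2 = 1|0|0
+link1  2|0|0
+link2  3|0|0
C(2,0) f=2→J2  3|0|1
R(0,1) f=1→J1  3|1|1
+link3  4|1|1
C(3,2) f=2→J2  4|1|2
C(0,3) f=2→J2  4|1|3
M = 3(4−1)−2·1−3 = 9−2−3 = 4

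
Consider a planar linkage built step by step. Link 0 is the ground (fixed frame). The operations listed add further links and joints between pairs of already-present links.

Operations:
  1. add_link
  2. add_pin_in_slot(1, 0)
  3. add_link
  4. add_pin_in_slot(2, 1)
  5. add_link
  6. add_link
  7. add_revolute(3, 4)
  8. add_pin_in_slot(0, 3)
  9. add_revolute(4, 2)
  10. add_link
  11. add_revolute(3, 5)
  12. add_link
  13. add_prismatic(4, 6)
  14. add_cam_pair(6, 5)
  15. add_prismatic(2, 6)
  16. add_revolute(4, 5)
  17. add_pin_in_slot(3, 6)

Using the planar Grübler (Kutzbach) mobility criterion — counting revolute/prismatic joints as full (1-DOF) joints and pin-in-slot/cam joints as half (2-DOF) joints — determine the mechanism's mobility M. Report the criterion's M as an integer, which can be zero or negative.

link 0 = ground. State L|J1|J2 = 1|0|0
+link1  2|0|0
PS(1,0) f=2→J2  2|0|1
+link2  3|0|1
PS(2,1) f=2→J2  3|0|2
+link3  4|0|2
+link4  5|0|2
R(3,4) f=1→J1  5|1|2
PS(0,3) f=2→J2  5|1|3
R(4,2) f=1→J1  5|2|3
+link5  6|2|3
R(3,5) f=1→J1  6|3|3
+link6  7|3|3
P(4,6) f=1→J1  7|4|3
C(6,5) f=2→J2  7|4|4
P(2,6) f=1→J1  7|5|4
R(4,5) f=1→J1  7|6|4
PS(3,6) f=2→J2  7|6|5
M = 3(7−1)−2·6−5 = 18−12−5 = 1

M = 1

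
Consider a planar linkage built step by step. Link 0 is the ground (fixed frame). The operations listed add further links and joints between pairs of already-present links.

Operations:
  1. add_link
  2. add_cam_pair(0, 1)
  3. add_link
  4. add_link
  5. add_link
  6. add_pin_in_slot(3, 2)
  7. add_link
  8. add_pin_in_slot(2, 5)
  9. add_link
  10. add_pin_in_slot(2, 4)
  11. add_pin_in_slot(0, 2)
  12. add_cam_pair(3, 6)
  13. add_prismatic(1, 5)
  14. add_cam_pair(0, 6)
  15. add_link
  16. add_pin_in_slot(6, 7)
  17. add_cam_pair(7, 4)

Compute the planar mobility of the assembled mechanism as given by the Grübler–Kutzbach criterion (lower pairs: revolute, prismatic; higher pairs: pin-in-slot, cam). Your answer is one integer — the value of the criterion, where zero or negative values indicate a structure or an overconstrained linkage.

(L,J1,J2)=(1,0,0); link0 fixed
link1: (2,0,0)
C 0-1 [J2]: (2,0,1)
link2: (3,0,1)
link3: (4,0,1)
link4: (5,0,1)
PS 3-2 [J2]: (5,0,2)
link5: (6,0,2)
PS 2-5 [J2]: (6,0,3)
link6: (7,0,3)
PS 2-4 [J2]: (7,0,4)
PS 0-2 [J2]: (7,0,5)
C 3-6 [J2]: (7,0,6)
P 1-5 [J1]: (7,1,6)
C 0-6 [J2]: (7,1,7)
link7: (8,1,7)
PS 6-7 [J2]: (8,1,8)
C 7-4 [J2]: (8,1,9)
Grübler: 3·7 − 2·1 − 9 = 10

M = 10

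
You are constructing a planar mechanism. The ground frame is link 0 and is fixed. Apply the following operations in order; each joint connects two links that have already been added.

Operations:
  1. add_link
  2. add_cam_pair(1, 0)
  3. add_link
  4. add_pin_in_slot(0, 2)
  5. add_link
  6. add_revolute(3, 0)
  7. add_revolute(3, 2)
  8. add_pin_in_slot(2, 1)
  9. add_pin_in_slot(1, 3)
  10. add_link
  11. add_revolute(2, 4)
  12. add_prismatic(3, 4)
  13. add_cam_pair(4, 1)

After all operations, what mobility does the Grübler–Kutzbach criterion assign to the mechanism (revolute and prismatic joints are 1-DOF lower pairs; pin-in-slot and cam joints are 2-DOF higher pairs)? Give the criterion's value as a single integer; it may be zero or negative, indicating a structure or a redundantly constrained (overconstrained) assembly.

M = -1

L=1 J1=0 J2=0
add link → L=2 J1=0 J2=0
C@1,0 dof=2 J2 → L=2 J1=0 J2=1
add link → L=3 J1=0 J2=1
PS@0,2 dof=2 J2 → L=3 J1=0 J2=2
add link → L=4 J1=0 J2=2
R@3,0 dof=1 J1 → L=4 J1=1 J2=2
R@3,2 dof=1 J1 → L=4 J1=2 J2=2
PS@2,1 dof=2 J2 → L=4 J1=2 J2=3
PS@1,3 dof=2 J2 → L=4 J1=2 J2=4
add link → L=5 J1=2 J2=4
R@2,4 dof=1 J1 → L=5 J1=3 J2=4
P@3,4 dof=1 J1 → L=5 J1=4 J2=4
C@4,1 dof=2 J2 → L=5 J1=4 J2=5
M=3(L−1)−2J1−J2=3·4−2·4−5=-1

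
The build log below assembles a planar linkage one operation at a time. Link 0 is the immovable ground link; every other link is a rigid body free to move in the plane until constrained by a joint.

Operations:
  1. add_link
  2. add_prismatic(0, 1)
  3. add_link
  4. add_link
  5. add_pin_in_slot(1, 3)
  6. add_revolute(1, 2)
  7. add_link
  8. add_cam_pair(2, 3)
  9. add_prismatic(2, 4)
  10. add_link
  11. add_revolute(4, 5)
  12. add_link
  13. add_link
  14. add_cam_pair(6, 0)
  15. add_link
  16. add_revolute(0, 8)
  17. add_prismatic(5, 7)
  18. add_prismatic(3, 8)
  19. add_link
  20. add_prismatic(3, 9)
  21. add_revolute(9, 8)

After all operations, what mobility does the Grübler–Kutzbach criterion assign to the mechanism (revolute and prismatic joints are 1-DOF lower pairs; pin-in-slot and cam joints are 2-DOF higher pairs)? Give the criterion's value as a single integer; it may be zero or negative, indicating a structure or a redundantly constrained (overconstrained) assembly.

M = 6

(L,J1,J2)=(1,0,0); link0 fixed
link1: (2,0,0)
P 0-1 [J1]: (2,1,0)
link2: (3,1,0)
link3: (4,1,0)
PS 1-3 [J2]: (4,1,1)
R 1-2 [J1]: (4,2,1)
link4: (5,2,1)
C 2-3 [J2]: (5,2,2)
P 2-4 [J1]: (5,3,2)
link5: (6,3,2)
R 4-5 [J1]: (6,4,2)
link6: (7,4,2)
link7: (8,4,2)
C 6-0 [J2]: (8,4,3)
link8: (9,4,3)
R 0-8 [J1]: (9,5,3)
P 5-7 [J1]: (9,6,3)
P 3-8 [J1]: (9,7,3)
link9: (10,7,3)
P 3-9 [J1]: (10,8,3)
R 9-8 [J1]: (10,9,3)
Grübler: 3·9 − 2·9 − 3 = 6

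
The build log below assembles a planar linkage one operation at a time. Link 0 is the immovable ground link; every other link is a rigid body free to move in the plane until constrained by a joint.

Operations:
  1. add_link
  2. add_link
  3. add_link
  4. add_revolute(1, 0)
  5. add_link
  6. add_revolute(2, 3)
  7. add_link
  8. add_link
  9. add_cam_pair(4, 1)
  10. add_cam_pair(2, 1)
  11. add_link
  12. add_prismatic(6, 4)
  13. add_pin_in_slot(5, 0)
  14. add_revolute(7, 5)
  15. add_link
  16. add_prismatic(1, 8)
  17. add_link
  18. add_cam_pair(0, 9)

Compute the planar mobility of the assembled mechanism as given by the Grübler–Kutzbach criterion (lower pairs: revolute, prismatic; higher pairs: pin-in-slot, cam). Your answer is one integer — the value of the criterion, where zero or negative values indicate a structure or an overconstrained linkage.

ground; <1,0,0>
#1 <2,0,0>
#2 <3,0,0>
#3 <4,0,0>
R:1↔0 J1 <4,1,0>
#4 <5,1,0>
R:2↔3 J1 <5,2,0>
#5 <6,2,0>
#6 <7,2,0>
C:4↔1 J2 <7,2,1>
C:2↔1 J2 <7,2,2>
#7 <8,2,2>
P:6↔4 J1 <8,3,2>
PS:5↔0 J2 <8,3,3>
R:7↔5 J1 <8,4,3>
#8 <9,4,3>
P:1↔8 J1 <9,5,3>
#9 <10,5,3>
C:0↔9 J2 <10,5,4>
3×9 − 2×5 − 1×4 = 13

M = 13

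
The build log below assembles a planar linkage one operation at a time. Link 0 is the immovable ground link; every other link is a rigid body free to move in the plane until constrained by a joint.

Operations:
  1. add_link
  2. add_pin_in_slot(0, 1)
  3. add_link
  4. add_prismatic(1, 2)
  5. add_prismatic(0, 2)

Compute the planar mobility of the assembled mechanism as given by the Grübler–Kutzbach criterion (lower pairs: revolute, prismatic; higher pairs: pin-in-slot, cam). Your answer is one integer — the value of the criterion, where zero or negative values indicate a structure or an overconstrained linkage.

[1;0;0] (link 0 is ground)
L+ [2;0;0]
PS(0,1)∈J2 [2;0;1]
L+ [3;0;1]
P(1,2)∈J1 [3;1;1]
P(0,2)∈J1 [3;2;1]
mobility = 6 − 4 − 1 = 1

M = 1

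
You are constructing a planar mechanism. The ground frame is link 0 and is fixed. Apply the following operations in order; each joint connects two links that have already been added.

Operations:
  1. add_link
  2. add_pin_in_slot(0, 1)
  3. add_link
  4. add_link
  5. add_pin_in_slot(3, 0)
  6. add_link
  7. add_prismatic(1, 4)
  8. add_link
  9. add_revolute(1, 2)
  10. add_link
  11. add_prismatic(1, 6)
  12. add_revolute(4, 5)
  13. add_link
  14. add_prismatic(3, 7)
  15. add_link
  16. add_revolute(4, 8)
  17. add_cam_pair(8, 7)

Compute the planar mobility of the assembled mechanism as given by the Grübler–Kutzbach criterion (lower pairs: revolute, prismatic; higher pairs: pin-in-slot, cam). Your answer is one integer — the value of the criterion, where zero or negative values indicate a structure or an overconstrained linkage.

L=1 J1=0 J2=0
add link → L=2 J1=0 J2=0
PS@0,1 dof=2 J2 → L=2 J1=0 J2=1
add link → L=3 J1=0 J2=1
add link → L=4 J1=0 J2=1
PS@3,0 dof=2 J2 → L=4 J1=0 J2=2
add link → L=5 J1=0 J2=2
P@1,4 dof=1 J1 → L=5 J1=1 J2=2
add link → L=6 J1=1 J2=2
R@1,2 dof=1 J1 → L=6 J1=2 J2=2
add link → L=7 J1=2 J2=2
P@1,6 dof=1 J1 → L=7 J1=3 J2=2
R@4,5 dof=1 J1 → L=7 J1=4 J2=2
add link → L=8 J1=4 J2=2
P@3,7 dof=1 J1 → L=8 J1=5 J2=2
add link → L=9 J1=5 J2=2
R@4,8 dof=1 J1 → L=9 J1=6 J2=2
C@8,7 dof=2 J2 → L=9 J1=6 J2=3
M=3(L−1)−2J1−J2=3·8−2·6−3=9

M = 9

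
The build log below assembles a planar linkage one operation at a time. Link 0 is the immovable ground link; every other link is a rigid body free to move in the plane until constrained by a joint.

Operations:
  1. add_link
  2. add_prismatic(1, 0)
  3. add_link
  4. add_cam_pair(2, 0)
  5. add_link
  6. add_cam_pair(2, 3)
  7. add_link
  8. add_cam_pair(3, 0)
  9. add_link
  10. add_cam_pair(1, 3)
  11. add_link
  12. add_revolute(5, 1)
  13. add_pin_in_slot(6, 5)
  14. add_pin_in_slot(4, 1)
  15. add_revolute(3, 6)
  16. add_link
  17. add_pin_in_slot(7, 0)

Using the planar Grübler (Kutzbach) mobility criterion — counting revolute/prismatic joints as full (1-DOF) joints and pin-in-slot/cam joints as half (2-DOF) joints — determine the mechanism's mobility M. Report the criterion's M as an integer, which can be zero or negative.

M = 8

L=1 J1=0 J2=0
add link → L=2 J1=0 J2=0
P@1,0 dof=1 J1 → L=2 J1=1 J2=0
add link → L=3 J1=1 J2=0
C@2,0 dof=2 J2 → L=3 J1=1 J2=1
add link → L=4 J1=1 J2=1
C@2,3 dof=2 J2 → L=4 J1=1 J2=2
add link → L=5 J1=1 J2=2
C@3,0 dof=2 J2 → L=5 J1=1 J2=3
add link → L=6 J1=1 J2=3
C@1,3 dof=2 J2 → L=6 J1=1 J2=4
add link → L=7 J1=1 J2=4
R@5,1 dof=1 J1 → L=7 J1=2 J2=4
PS@6,5 dof=2 J2 → L=7 J1=2 J2=5
PS@4,1 dof=2 J2 → L=7 J1=2 J2=6
R@3,6 dof=1 J1 → L=7 J1=3 J2=6
add link → L=8 J1=3 J2=6
PS@7,0 dof=2 J2 → L=8 J1=3 J2=7
M=3(L−1)−2J1−J2=3·7−2·3−7=8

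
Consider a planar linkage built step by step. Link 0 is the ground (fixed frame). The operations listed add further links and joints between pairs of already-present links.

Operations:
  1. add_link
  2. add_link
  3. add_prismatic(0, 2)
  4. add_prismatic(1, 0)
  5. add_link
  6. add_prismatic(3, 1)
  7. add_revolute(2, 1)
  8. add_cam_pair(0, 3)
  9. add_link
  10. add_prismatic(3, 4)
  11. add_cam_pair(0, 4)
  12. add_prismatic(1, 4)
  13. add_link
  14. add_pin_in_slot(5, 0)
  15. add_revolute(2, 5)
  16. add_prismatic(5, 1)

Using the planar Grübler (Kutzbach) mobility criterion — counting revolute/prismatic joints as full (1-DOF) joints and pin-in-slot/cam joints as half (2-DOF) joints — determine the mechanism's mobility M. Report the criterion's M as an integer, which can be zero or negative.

L=1 J1=0 J2=0
add link → L=2 J1=0 J2=0
add link → L=3 J1=0 J2=0
P@0,2 dof=1 J1 → L=3 J1=1 J2=0
P@1,0 dof=1 J1 → L=3 J1=2 J2=0
add link → L=4 J1=2 J2=0
P@3,1 dof=1 J1 → L=4 J1=3 J2=0
R@2,1 dof=1 J1 → L=4 J1=4 J2=0
C@0,3 dof=2 J2 → L=4 J1=4 J2=1
add link → L=5 J1=4 J2=1
P@3,4 dof=1 J1 → L=5 J1=5 J2=1
C@0,4 dof=2 J2 → L=5 J1=5 J2=2
P@1,4 dof=1 J1 → L=5 J1=6 J2=2
add link → L=6 J1=6 J2=2
PS@5,0 dof=2 J2 → L=6 J1=6 J2=3
R@2,5 dof=1 J1 → L=6 J1=7 J2=3
P@5,1 dof=1 J1 → L=6 J1=8 J2=3
M=3(L−1)−2J1−J2=3·5−2·8−3=-4

M = -4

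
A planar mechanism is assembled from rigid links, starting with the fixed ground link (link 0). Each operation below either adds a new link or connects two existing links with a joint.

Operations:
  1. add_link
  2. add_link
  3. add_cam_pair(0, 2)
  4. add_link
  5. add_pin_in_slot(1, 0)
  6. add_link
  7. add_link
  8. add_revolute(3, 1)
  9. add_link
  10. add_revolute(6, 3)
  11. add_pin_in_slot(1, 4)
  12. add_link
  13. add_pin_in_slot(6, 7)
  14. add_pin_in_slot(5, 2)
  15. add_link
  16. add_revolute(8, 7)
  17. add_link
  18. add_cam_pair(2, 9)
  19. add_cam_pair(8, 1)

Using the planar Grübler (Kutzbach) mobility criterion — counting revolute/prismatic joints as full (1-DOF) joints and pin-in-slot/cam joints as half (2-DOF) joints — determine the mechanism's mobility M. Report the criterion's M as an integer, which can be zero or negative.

M = 14

[1;0;0] (link 0 is ground)
L+ [2;0;0]
L+ [3;0;0]
C(0,2)∈J2 [3;0;1]
L+ [4;0;1]
PS(1,0)∈J2 [4;0;2]
L+ [5;0;2]
L+ [6;0;2]
R(3,1)∈J1 [6;1;2]
L+ [7;1;2]
R(6,3)∈J1 [7;2;2]
PS(1,4)∈J2 [7;2;3]
L+ [8;2;3]
PS(6,7)∈J2 [8;2;4]
PS(5,2)∈J2 [8;2;5]
L+ [9;2;5]
R(8,7)∈J1 [9;3;5]
L+ [10;3;5]
C(2,9)∈J2 [10;3;6]
C(8,1)∈J2 [10;3;7]
mobility = 27 − 6 − 7 = 14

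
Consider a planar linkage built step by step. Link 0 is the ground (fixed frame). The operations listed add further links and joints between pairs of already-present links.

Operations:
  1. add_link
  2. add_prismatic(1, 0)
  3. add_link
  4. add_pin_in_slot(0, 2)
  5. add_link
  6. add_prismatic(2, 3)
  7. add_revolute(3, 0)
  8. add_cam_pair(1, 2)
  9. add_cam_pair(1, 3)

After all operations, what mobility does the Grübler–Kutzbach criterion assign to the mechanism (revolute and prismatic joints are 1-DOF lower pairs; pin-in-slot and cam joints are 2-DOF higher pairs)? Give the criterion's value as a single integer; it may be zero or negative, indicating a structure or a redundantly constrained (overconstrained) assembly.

L=1 J1=0 J2=0
add link → L=2 J1=0 J2=0
P@1,0 dof=1 J1 → L=2 J1=1 J2=0
add link → L=3 J1=1 J2=0
PS@0,2 dof=2 J2 → L=3 J1=1 J2=1
add link → L=4 J1=1 J2=1
P@2,3 dof=1 J1 → L=4 J1=2 J2=1
R@3,0 dof=1 J1 → L=4 J1=3 J2=1
C@1,2 dof=2 J2 → L=4 J1=3 J2=2
C@1,3 dof=2 J2 → L=4 J1=3 J2=3
M=3(L−1)−2J1−J2=3·3−2·3−3=0

M = 0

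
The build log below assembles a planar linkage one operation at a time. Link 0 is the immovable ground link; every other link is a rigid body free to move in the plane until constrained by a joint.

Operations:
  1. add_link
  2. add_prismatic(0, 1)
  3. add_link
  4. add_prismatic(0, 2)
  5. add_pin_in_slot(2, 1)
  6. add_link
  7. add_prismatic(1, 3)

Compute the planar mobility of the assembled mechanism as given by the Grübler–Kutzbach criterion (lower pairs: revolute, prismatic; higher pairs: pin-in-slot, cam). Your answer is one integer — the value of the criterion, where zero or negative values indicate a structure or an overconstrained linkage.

link 0 = ground. State L|J1|J2 = 1|0|0
+link1  2|0|0
P(0,1) f=1→J1  2|1|0
+link2  3|1|0
P(0,2) f=1→J1  3|2|0
PS(2,1) f=2→J2  3|2|1
+link3  4|2|1
P(1,3) f=1→J1  4|3|1
M = 3(4−1)−2·3−1 = 9−6−1 = 2

M = 2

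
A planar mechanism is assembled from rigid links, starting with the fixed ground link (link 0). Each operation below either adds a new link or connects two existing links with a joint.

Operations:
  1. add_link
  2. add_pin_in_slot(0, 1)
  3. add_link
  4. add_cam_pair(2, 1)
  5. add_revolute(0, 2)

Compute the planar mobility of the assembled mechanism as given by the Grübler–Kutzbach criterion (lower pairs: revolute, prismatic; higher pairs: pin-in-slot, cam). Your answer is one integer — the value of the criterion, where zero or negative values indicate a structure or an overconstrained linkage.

M = 2

[1;0;0] (link 0 is ground)
L+ [2;0;0]
PS(0,1)∈J2 [2;0;1]
L+ [3;0;1]
C(2,1)∈J2 [3;0;2]
R(0,2)∈J1 [3;1;2]
mobility = 6 − 2 − 2 = 2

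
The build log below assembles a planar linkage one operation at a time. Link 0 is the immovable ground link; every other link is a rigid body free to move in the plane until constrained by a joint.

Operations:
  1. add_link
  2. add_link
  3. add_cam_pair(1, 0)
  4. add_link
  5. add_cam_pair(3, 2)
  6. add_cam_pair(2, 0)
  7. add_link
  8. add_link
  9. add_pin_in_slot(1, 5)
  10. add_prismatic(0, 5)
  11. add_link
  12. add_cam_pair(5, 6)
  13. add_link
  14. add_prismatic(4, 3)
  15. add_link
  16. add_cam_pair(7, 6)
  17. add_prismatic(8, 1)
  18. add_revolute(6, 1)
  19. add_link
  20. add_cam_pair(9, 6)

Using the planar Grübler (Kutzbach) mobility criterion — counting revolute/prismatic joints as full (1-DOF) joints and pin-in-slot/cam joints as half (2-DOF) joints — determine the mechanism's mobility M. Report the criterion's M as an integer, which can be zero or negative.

ground; <1,0,0>
#1 <2,0,0>
#2 <3,0,0>
C:1↔0 J2 <3,0,1>
#3 <4,0,1>
C:3↔2 J2 <4,0,2>
C:2↔0 J2 <4,0,3>
#4 <5,0,3>
#5 <6,0,3>
PS:1↔5 J2 <6,0,4>
P:0↔5 J1 <6,1,4>
#6 <7,1,4>
C:5↔6 J2 <7,1,5>
#7 <8,1,5>
P:4↔3 J1 <8,2,5>
#8 <9,2,5>
C:7↔6 J2 <9,2,6>
P:8↔1 J1 <9,3,6>
R:6↔1 J1 <9,4,6>
#9 <10,4,6>
C:9↔6 J2 <10,4,7>
3×9 − 2×4 − 1×7 = 12

M = 12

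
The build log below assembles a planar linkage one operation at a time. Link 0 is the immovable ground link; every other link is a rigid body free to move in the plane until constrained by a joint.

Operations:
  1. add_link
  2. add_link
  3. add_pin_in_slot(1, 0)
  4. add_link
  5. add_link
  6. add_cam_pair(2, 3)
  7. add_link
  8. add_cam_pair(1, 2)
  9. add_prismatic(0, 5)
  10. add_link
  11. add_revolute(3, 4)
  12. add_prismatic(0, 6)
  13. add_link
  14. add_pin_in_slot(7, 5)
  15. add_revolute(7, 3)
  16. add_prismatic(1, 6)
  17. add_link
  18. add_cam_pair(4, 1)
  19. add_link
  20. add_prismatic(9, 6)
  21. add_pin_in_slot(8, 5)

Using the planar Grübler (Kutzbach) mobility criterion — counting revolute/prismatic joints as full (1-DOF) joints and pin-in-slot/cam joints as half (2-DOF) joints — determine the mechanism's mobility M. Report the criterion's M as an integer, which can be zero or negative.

M = 9

L=1 J1=0 J2=0
add link → L=2 J1=0 J2=0
add link → L=3 J1=0 J2=0
PS@1,0 dof=2 J2 → L=3 J1=0 J2=1
add link → L=4 J1=0 J2=1
add link → L=5 J1=0 J2=1
C@2,3 dof=2 J2 → L=5 J1=0 J2=2
add link → L=6 J1=0 J2=2
C@1,2 dof=2 J2 → L=6 J1=0 J2=3
P@0,5 dof=1 J1 → L=6 J1=1 J2=3
add link → L=7 J1=1 J2=3
R@3,4 dof=1 J1 → L=7 J1=2 J2=3
P@0,6 dof=1 J1 → L=7 J1=3 J2=3
add link → L=8 J1=3 J2=3
PS@7,5 dof=2 J2 → L=8 J1=3 J2=4
R@7,3 dof=1 J1 → L=8 J1=4 J2=4
P@1,6 dof=1 J1 → L=8 J1=5 J2=4
add link → L=9 J1=5 J2=4
C@4,1 dof=2 J2 → L=9 J1=5 J2=5
add link → L=10 J1=5 J2=5
P@9,6 dof=1 J1 → L=10 J1=6 J2=5
PS@8,5 dof=2 J2 → L=10 J1=6 J2=6
M=3(L−1)−2J1−J2=3·9−2·6−6=9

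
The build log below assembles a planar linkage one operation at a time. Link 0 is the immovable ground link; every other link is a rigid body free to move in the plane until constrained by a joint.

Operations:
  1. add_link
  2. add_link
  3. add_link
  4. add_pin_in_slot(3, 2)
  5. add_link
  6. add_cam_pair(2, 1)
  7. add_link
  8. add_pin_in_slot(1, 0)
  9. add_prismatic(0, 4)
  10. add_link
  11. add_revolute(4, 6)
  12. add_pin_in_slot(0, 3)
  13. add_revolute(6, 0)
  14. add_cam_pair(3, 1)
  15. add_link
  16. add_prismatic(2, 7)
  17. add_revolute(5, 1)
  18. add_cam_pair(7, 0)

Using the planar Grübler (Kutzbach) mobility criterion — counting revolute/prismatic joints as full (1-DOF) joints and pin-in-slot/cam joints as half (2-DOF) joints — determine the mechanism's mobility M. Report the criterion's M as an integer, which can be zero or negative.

(L,J1,J2)=(1,0,0); link0 fixed
link1: (2,0,0)
link2: (3,0,0)
link3: (4,0,0)
PS 3-2 [J2]: (4,0,1)
link4: (5,0,1)
C 2-1 [J2]: (5,0,2)
link5: (6,0,2)
PS 1-0 [J2]: (6,0,3)
P 0-4 [J1]: (6,1,3)
link6: (7,1,3)
R 4-6 [J1]: (7,2,3)
PS 0-3 [J2]: (7,2,4)
R 6-0 [J1]: (7,3,4)
C 3-1 [J2]: (7,3,5)
link7: (8,3,5)
P 2-7 [J1]: (8,4,5)
R 5-1 [J1]: (8,5,5)
C 7-0 [J2]: (8,5,6)
Grübler: 3·7 − 2·5 − 6 = 5

M = 5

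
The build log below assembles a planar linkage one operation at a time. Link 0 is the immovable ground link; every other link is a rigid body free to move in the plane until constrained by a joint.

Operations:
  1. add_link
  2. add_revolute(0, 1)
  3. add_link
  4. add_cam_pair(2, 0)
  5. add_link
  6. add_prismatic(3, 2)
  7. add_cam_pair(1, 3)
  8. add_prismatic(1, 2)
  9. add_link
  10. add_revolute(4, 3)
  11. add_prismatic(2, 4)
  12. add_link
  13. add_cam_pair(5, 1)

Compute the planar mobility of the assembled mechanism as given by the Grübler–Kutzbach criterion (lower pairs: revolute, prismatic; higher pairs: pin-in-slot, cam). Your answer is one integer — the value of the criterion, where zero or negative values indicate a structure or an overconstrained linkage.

[1;0;0] (link 0 is ground)
L+ [2;0;0]
R(0,1)∈J1 [2;1;0]
L+ [3;1;0]
C(2,0)∈J2 [3;1;1]
L+ [4;1;1]
P(3,2)∈J1 [4;2;1]
C(1,3)∈J2 [4;2;2]
P(1,2)∈J1 [4;3;2]
L+ [5;3;2]
R(4,3)∈J1 [5;4;2]
P(2,4)∈J1 [5;5;2]
L+ [6;5;2]
C(5,1)∈J2 [6;5;3]
mobility = 15 − 10 − 3 = 2

M = 2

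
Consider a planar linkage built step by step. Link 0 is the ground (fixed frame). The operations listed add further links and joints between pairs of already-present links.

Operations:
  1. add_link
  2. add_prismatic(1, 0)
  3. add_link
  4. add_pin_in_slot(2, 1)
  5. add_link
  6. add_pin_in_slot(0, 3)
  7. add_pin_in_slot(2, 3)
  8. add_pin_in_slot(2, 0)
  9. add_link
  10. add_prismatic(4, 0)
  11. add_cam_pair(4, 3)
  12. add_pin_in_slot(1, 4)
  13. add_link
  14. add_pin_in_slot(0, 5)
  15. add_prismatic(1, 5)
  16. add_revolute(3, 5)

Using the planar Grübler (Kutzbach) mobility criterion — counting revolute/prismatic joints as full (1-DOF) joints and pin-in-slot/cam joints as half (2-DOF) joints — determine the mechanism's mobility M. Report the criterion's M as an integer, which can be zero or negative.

M = 0

link 0 = ground. State L|J1|J2 = 1|0|0
+link1  2|0|0
P(1,0) f=1→J1  2|1|0
+link2  3|1|0
PS(2,1) f=2→J2  3|1|1
+link3  4|1|1
PS(0,3) f=2→J2  4|1|2
PS(2,3) f=2→J2  4|1|3
PS(2,0) f=2→J2  4|1|4
+link4  5|1|4
P(4,0) f=1→J1  5|2|4
C(4,3) f=2→J2  5|2|5
PS(1,4) f=2→J2  5|2|6
+link5  6|2|6
PS(0,5) f=2→J2  6|2|7
P(1,5) f=1→J1  6|3|7
R(3,5) f=1→J1  6|4|7
M = 3(6−1)−2·4−7 = 15−8−7 = 0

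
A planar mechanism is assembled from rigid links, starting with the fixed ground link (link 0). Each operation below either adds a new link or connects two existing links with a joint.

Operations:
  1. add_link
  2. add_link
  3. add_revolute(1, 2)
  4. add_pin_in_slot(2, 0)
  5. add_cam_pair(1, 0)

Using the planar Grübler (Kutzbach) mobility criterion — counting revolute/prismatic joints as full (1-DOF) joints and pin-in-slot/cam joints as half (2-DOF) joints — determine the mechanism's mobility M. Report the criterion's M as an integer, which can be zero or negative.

(L,J1,J2)=(1,0,0); link0 fixed
link1: (2,0,0)
link2: (3,0,0)
R 1-2 [J1]: (3,1,0)
PS 2-0 [J2]: (3,1,1)
C 1-0 [J2]: (3,1,2)
Grübler: 3·2 − 2·1 − 2 = 2

M = 2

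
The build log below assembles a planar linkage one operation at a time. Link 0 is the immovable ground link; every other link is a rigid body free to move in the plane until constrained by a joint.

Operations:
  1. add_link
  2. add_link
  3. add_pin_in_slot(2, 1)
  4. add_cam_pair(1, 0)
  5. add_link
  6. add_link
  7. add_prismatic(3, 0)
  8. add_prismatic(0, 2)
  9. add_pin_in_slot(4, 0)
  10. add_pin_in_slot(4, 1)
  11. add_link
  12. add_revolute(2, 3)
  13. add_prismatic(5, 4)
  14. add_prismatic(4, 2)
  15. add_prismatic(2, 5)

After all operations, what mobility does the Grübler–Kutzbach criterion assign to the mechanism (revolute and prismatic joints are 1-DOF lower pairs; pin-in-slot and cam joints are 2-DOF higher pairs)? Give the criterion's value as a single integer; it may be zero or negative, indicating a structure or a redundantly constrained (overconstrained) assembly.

L=1 J1=0 J2=0
add link → L=2 J1=0 J2=0
add link → L=3 J1=0 J2=0
PS@2,1 dof=2 J2 → L=3 J1=0 J2=1
C@1,0 dof=2 J2 → L=3 J1=0 J2=2
add link → L=4 J1=0 J2=2
add link → L=5 J1=0 J2=2
P@3,0 dof=1 J1 → L=5 J1=1 J2=2
P@0,2 dof=1 J1 → L=5 J1=2 J2=2
PS@4,0 dof=2 J2 → L=5 J1=2 J2=3
PS@4,1 dof=2 J2 → L=5 J1=2 J2=4
add link → L=6 J1=2 J2=4
R@2,3 dof=1 J1 → L=6 J1=3 J2=4
P@5,4 dof=1 J1 → L=6 J1=4 J2=4
P@4,2 dof=1 J1 → L=6 J1=5 J2=4
P@2,5 dof=1 J1 → L=6 J1=6 J2=4
M=3(L−1)−2J1−J2=3·5−2·6−4=-1

M = -1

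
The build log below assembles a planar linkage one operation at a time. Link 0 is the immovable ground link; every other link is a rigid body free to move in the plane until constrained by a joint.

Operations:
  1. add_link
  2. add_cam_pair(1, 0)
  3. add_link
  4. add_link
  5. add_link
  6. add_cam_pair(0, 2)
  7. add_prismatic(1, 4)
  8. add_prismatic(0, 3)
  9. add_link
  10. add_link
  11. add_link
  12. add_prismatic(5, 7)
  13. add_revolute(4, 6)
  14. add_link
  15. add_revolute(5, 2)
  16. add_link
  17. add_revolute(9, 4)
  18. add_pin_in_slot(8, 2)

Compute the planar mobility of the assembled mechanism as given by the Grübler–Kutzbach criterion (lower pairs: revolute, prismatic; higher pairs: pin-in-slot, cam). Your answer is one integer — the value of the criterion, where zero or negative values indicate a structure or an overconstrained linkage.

(L,J1,J2)=(1,0,0); link0 fixed
link1: (2,0,0)
C 1-0 [J2]: (2,0,1)
link2: (3,0,1)
link3: (4,0,1)
link4: (5,0,1)
C 0-2 [J2]: (5,0,2)
P 1-4 [J1]: (5,1,2)
P 0-3 [J1]: (5,2,2)
link5: (6,2,2)
link6: (7,2,2)
link7: (8,2,2)
P 5-7 [J1]: (8,3,2)
R 4-6 [J1]: (8,4,2)
link8: (9,4,2)
R 5-2 [J1]: (9,5,2)
link9: (10,5,2)
R 9-4 [J1]: (10,6,2)
PS 8-2 [J2]: (10,6,3)
Grübler: 3·9 − 2·6 − 3 = 12

M = 12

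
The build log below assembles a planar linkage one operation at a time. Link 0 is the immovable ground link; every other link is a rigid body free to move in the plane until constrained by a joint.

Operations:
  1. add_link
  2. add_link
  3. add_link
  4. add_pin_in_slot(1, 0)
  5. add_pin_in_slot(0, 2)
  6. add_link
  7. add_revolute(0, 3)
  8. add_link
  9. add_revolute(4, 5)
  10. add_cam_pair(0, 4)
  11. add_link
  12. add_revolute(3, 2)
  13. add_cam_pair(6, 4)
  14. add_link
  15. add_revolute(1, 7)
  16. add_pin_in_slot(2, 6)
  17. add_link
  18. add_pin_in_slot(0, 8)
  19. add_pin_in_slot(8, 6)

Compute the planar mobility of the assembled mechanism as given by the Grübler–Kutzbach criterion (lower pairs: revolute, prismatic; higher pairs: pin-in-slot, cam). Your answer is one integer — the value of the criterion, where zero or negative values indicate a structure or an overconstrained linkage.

M = 9

L=1 J1=0 J2=0
add link → L=2 J1=0 J2=0
add link → L=3 J1=0 J2=0
add link → L=4 J1=0 J2=0
PS@1,0 dof=2 J2 → L=4 J1=0 J2=1
PS@0,2 dof=2 J2 → L=4 J1=0 J2=2
add link → L=5 J1=0 J2=2
R@0,3 dof=1 J1 → L=5 J1=1 J2=2
add link → L=6 J1=1 J2=2
R@4,5 dof=1 J1 → L=6 J1=2 J2=2
C@0,4 dof=2 J2 → L=6 J1=2 J2=3
add link → L=7 J1=2 J2=3
R@3,2 dof=1 J1 → L=7 J1=3 J2=3
C@6,4 dof=2 J2 → L=7 J1=3 J2=4
add link → L=8 J1=3 J2=4
R@1,7 dof=1 J1 → L=8 J1=4 J2=4
PS@2,6 dof=2 J2 → L=8 J1=4 J2=5
add link → L=9 J1=4 J2=5
PS@0,8 dof=2 J2 → L=9 J1=4 J2=6
PS@8,6 dof=2 J2 → L=9 J1=4 J2=7
M=3(L−1)−2J1−J2=3·8−2·4−7=9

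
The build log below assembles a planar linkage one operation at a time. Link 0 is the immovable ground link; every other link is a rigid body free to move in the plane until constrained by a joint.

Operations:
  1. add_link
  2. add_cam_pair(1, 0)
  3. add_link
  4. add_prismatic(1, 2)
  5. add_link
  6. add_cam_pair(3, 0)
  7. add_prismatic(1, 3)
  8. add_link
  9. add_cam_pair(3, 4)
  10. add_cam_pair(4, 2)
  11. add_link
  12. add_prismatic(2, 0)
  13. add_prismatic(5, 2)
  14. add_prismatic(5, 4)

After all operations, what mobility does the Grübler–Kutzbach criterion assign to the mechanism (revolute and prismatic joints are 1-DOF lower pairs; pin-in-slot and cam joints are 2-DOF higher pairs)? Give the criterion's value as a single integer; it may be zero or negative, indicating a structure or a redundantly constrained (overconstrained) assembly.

[1;0;0] (link 0 is ground)
L+ [2;0;0]
C(1,0)∈J2 [2;0;1]
L+ [3;0;1]
P(1,2)∈J1 [3;1;1]
L+ [4;1;1]
C(3,0)∈J2 [4;1;2]
P(1,3)∈J1 [4;2;2]
L+ [5;2;2]
C(3,4)∈J2 [5;2;3]
C(4,2)∈J2 [5;2;4]
L+ [6;2;4]
P(2,0)∈J1 [6;3;4]
P(5,2)∈J1 [6;4;4]
P(5,4)∈J1 [6;5;4]
mobility = 15 − 10 − 4 = 1

M = 1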